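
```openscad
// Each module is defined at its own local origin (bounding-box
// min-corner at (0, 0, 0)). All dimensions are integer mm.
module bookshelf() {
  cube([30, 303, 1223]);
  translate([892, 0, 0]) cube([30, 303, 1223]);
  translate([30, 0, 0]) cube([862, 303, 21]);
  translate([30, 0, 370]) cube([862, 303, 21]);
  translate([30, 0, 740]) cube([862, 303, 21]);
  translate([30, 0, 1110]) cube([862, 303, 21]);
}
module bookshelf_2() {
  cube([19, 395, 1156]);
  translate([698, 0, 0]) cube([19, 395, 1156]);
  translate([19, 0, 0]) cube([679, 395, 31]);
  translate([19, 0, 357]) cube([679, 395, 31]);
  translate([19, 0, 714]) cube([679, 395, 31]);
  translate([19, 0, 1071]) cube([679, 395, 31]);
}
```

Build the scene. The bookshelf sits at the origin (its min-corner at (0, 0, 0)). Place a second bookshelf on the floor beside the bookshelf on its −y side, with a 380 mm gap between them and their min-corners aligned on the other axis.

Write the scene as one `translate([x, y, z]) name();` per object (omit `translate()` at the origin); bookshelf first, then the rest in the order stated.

bookshelf();
translate([0, -775, 0]) bookshelf_2();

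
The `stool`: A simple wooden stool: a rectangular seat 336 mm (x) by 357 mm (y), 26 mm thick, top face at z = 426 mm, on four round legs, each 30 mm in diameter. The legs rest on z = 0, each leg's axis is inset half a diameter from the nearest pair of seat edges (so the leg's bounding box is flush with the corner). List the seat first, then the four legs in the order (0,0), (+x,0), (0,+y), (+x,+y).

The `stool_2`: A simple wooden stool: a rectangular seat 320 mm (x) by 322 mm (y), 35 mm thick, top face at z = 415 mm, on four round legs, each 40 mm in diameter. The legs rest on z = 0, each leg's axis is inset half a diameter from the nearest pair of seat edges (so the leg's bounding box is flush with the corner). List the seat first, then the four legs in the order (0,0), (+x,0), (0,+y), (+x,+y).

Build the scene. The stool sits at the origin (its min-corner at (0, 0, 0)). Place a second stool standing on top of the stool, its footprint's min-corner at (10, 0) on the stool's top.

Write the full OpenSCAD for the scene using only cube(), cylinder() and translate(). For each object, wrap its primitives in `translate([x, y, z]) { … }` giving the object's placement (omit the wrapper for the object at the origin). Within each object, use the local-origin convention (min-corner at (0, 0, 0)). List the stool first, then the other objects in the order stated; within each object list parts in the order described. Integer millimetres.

translate([0, 0, 400]) cube([336, 357, 26]);
translate([15, 15, 0]) cylinder(h = 400, r = 15);
translate([321, 15, 0]) cylinder(h = 400, r = 15);
translate([15, 342, 0]) cylinder(h = 400, r = 15);
translate([321, 342, 0]) cylinder(h = 400, r = 15);
translate([10, 0, 426]) {
  translate([0, 0, 380]) cube([320, 322, 35]);
  translate([20, 20, 0]) cylinder(h = 380, r = 20);
  translate([300, 20, 0]) cylinder(h = 380, r = 20);
  translate([20, 302, 0]) cylinder(h = 380, r = 20);
  translate([300, 302, 0]) cylinder(h = 380, r = 20);
}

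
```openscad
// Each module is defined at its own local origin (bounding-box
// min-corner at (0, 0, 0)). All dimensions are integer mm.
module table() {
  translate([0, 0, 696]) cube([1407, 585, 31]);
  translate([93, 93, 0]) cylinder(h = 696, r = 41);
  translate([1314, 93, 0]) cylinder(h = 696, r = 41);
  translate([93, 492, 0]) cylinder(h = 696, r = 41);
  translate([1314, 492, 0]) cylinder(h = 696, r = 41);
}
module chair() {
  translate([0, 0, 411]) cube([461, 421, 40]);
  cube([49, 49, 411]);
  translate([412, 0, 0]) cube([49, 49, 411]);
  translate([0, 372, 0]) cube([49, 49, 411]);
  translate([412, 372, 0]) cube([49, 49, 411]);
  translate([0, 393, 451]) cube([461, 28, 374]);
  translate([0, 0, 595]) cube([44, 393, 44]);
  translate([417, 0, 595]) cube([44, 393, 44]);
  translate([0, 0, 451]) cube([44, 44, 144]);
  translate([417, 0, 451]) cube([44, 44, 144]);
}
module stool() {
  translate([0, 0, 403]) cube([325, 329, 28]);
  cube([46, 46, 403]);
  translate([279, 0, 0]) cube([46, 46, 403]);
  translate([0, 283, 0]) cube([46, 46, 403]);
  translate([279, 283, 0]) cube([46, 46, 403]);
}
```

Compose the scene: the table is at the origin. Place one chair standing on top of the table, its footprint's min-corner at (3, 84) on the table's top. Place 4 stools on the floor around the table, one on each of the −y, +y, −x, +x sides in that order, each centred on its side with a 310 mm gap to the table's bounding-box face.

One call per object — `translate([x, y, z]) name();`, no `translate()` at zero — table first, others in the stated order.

table();
translate([3, 84, 727]) chair();
translate([541, -639, 0]) stool();
translate([541, 895, 0]) stool();
translate([-635, 128, 0]) stool();
translate([1717, 128, 0]) stool();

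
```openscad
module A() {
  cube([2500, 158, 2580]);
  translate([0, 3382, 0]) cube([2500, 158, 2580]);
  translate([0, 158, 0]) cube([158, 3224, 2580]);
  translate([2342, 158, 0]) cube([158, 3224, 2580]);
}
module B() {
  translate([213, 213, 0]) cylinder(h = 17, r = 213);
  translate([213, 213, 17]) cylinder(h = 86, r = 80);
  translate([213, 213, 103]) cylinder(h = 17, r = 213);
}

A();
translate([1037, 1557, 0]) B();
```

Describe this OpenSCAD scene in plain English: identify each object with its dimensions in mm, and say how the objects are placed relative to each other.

A is a box-shaped house frame (walls only): outside footprint 2500×3540 mm, wall height 2580 mm, wall thickness 158 mm. The two y-facing walls run the full x-width; the two x-facing walls fit between the inner faces of the y-facing walls.

B is a spool: two coaxial disc flanges of radius 213 mm and thickness 17 mm, joined by a core cylinder of radius 80 mm and height 86 mm. The lower flange rests on z = 0 and the three cylinders share a vertical axis.

The spool sits inside the house frame, centred.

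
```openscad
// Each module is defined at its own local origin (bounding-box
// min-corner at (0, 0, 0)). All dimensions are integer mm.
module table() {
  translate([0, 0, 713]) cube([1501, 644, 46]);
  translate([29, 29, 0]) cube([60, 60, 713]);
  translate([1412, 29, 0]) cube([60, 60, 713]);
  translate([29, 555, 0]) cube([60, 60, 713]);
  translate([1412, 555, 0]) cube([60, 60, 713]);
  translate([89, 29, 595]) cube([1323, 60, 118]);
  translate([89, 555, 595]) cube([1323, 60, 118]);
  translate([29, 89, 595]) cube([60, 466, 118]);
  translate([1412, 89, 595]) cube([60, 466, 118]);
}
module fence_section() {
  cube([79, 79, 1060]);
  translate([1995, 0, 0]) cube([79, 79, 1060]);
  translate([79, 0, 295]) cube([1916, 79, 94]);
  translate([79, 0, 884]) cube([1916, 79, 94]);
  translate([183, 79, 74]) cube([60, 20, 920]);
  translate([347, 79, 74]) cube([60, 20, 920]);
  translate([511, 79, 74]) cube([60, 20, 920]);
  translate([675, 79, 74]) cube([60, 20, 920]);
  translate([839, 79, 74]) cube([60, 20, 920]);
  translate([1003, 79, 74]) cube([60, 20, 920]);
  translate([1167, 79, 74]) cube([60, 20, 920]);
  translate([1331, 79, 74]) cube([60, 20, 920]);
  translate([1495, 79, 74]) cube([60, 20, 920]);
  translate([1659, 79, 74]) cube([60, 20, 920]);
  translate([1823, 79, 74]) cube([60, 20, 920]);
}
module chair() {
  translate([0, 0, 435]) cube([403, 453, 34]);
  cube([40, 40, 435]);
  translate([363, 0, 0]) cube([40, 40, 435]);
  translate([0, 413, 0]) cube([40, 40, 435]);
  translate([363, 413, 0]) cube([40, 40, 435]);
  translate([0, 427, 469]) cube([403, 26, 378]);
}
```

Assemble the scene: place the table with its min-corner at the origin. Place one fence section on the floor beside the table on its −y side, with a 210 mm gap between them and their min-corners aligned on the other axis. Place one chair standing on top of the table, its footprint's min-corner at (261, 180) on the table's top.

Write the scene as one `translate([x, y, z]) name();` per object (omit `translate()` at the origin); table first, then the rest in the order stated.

table();
translate([0, -309, 0]) fence_section();
translate([261, 180, 759]) chair();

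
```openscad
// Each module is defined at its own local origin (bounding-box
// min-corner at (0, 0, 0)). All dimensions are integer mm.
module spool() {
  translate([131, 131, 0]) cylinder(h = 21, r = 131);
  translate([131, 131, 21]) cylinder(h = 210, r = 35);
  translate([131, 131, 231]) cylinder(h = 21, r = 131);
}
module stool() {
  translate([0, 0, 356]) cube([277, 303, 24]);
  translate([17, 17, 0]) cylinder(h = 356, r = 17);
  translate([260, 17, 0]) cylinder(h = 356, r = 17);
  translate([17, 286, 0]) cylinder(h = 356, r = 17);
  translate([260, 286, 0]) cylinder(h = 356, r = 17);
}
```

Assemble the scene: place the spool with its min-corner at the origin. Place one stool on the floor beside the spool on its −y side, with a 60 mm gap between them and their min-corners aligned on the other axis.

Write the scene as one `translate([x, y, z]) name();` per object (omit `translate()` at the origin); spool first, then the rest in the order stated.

spool();
translate([0, -363, 0]) stool();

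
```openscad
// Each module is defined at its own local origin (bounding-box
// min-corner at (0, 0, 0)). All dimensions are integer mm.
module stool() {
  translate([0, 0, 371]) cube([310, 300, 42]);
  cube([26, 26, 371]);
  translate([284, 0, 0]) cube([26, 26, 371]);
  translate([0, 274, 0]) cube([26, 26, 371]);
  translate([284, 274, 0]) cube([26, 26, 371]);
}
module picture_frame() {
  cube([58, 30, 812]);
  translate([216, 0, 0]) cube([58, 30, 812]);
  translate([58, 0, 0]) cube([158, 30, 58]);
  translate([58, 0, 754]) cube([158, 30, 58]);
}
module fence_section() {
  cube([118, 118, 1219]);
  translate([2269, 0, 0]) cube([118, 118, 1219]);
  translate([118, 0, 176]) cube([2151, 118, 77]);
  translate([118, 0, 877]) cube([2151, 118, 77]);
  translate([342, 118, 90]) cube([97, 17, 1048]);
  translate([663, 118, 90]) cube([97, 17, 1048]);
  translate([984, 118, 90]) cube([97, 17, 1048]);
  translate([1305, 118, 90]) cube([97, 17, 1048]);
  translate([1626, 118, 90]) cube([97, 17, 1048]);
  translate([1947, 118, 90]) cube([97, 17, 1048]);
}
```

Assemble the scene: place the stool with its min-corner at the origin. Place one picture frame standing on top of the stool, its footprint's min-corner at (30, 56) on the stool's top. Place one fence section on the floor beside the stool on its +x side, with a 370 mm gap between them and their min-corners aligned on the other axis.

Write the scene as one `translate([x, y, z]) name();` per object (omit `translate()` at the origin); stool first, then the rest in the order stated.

stool();
translate([30, 56, 413]) picture_frame();
translate([680, 0, 0]) fence_section();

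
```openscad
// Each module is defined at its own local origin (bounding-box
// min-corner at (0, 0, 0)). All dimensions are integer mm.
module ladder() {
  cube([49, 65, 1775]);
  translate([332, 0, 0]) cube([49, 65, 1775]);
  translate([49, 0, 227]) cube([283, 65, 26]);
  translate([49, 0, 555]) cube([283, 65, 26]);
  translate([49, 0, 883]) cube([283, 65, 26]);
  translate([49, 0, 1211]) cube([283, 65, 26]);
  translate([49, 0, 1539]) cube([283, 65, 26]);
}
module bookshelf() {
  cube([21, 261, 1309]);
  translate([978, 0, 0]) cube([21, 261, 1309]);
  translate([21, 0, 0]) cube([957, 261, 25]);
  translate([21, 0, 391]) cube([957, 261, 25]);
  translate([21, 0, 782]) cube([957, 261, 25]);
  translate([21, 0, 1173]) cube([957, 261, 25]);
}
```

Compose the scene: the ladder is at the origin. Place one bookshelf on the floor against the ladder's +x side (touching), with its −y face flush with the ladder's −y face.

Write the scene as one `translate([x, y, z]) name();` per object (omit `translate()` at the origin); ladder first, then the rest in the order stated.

ladder();
translate([381, 0, 0]) bookshelf();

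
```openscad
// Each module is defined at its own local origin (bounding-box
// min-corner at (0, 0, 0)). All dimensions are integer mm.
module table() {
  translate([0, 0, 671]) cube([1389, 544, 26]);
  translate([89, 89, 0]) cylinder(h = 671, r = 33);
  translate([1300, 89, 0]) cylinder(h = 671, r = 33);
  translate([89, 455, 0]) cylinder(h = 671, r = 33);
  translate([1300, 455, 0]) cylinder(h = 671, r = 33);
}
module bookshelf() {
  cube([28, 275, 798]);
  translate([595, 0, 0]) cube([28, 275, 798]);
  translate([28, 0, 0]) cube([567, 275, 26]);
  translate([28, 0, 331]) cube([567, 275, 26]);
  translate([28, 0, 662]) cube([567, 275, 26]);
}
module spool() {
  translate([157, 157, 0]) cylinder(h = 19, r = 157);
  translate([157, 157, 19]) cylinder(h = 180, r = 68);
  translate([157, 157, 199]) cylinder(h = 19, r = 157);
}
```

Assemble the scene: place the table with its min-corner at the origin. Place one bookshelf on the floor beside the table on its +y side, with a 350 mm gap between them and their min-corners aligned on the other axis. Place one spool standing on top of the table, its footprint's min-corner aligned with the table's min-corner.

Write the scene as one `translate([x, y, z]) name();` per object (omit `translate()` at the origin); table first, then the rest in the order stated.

table();
translate([0, 894, 0]) bookshelf();
translate([0, 0, 697]) spool();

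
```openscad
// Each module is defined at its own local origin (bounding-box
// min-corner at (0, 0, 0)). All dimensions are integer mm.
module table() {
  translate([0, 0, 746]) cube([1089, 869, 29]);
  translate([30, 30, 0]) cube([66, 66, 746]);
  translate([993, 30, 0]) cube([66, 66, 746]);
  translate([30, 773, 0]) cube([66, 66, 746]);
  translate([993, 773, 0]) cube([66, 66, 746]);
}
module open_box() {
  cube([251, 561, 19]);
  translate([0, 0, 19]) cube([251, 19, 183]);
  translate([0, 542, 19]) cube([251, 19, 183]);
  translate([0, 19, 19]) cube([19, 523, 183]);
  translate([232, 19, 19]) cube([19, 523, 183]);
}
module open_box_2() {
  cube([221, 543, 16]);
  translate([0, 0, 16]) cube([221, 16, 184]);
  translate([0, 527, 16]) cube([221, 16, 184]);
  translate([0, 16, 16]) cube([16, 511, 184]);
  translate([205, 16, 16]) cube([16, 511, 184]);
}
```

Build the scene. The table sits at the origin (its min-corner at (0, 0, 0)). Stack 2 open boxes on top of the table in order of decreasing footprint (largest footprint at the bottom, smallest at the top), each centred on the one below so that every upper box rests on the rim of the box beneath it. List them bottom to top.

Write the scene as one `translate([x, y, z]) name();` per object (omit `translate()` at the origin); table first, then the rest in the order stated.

table();
translate([419, 154, 775]) open_box();
translate([434, 163, 977]) open_box_2();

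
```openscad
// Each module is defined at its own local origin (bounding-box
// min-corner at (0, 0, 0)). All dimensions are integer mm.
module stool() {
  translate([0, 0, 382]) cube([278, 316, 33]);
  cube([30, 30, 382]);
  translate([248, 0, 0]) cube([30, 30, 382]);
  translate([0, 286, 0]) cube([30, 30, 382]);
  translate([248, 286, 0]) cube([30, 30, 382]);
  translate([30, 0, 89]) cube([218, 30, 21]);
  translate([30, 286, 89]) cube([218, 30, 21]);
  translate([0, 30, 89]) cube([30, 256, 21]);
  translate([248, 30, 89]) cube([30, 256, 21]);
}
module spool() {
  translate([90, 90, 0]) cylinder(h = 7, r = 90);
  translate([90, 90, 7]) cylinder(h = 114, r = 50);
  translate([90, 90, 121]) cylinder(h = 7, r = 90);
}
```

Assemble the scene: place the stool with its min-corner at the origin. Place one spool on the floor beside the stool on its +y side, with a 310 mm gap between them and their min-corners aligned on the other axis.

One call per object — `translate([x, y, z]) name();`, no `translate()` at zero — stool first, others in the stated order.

stool();
translate([0, 626, 0]) spool();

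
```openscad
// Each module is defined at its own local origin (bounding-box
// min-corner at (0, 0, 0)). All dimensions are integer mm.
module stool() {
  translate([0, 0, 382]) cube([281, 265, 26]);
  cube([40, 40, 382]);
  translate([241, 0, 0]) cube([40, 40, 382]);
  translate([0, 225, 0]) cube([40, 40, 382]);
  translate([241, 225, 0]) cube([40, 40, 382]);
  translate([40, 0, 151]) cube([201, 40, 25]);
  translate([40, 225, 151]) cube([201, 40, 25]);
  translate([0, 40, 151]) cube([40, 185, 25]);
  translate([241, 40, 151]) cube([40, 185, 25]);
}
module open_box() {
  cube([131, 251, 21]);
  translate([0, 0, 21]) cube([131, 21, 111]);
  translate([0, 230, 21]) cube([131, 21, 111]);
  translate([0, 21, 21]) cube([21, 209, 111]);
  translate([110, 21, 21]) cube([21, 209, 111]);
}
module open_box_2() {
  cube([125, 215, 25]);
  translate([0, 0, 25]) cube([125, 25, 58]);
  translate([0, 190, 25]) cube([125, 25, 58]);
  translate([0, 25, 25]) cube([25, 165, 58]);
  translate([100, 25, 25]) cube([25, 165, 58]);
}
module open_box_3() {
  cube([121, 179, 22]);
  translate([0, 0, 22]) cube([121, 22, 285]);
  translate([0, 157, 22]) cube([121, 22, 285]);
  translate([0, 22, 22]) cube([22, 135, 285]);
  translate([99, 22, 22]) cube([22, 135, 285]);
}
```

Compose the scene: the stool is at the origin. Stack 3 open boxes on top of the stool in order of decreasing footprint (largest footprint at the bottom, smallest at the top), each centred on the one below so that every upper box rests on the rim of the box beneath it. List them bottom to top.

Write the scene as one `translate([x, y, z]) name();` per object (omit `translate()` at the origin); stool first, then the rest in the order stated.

stool();
translate([75, 7, 408]) open_box();
translate([78, 25, 540]) open_box_2();
translate([80, 43, 623]) open_box_3();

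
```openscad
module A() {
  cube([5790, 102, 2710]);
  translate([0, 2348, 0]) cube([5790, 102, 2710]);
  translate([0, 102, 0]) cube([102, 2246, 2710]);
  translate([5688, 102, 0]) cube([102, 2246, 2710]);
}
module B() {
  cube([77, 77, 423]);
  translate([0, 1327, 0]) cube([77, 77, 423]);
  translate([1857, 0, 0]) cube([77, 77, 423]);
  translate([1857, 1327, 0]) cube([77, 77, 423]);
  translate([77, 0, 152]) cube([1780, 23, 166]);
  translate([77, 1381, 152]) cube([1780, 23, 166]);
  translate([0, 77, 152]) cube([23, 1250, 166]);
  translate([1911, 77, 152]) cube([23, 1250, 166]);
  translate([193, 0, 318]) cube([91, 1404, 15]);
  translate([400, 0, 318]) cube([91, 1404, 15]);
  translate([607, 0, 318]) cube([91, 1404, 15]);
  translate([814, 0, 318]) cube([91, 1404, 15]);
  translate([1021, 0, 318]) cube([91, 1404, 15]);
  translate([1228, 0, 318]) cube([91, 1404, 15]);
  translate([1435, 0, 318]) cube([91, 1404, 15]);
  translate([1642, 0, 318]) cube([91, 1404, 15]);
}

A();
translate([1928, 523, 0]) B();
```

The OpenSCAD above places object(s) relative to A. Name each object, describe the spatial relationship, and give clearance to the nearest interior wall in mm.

Clearances: x = 1826, y = 421; minimum 421 mm.

A is a house frame. B is a bed frame. The bed frame sits inside the house frame, centred. The clearance to the nearest interior wall is 421 mm.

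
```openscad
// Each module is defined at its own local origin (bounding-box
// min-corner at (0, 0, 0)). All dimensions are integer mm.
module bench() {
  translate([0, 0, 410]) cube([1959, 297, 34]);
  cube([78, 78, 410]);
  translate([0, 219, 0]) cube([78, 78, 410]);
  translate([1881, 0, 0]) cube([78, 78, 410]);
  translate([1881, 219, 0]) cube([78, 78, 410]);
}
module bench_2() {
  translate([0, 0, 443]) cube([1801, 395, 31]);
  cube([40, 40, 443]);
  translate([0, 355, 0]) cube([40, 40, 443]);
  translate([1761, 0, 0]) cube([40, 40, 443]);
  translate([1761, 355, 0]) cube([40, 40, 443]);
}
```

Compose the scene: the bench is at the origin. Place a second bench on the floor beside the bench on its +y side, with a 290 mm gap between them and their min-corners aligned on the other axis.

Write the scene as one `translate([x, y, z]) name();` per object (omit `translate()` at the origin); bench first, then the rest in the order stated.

bench();
translate([0, 587, 0]) bench_2();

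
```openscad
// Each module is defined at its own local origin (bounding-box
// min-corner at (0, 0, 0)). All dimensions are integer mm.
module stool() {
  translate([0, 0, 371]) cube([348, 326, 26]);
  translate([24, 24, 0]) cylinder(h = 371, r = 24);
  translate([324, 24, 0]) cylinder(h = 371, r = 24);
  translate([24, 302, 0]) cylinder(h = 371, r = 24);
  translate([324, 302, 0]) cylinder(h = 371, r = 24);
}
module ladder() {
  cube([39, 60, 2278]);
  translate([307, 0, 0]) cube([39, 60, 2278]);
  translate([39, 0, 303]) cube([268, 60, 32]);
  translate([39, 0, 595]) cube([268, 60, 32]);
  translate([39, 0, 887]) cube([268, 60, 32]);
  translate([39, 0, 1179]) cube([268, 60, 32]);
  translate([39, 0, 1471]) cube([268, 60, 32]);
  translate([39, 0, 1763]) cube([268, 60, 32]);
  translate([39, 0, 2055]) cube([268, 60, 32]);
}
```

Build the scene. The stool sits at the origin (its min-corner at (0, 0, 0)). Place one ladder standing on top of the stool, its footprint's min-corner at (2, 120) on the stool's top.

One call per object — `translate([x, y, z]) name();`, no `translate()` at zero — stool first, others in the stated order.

stool();
translate([2, 120, 397]) ladder();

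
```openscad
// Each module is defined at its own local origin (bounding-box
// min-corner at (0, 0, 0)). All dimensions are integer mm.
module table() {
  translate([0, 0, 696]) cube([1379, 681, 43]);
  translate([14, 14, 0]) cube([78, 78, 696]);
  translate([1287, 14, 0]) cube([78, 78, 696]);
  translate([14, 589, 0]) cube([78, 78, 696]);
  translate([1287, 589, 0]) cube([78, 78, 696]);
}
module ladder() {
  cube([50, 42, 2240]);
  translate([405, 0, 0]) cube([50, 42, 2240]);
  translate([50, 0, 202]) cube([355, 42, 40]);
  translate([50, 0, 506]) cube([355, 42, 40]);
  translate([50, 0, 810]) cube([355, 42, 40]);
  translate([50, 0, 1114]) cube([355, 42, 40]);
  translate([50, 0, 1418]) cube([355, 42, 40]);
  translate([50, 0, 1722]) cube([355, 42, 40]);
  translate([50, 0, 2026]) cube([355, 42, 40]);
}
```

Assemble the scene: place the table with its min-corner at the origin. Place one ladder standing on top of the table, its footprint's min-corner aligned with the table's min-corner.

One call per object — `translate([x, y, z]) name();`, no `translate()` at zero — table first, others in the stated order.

table();
translate([0, 0, 739]) ladder();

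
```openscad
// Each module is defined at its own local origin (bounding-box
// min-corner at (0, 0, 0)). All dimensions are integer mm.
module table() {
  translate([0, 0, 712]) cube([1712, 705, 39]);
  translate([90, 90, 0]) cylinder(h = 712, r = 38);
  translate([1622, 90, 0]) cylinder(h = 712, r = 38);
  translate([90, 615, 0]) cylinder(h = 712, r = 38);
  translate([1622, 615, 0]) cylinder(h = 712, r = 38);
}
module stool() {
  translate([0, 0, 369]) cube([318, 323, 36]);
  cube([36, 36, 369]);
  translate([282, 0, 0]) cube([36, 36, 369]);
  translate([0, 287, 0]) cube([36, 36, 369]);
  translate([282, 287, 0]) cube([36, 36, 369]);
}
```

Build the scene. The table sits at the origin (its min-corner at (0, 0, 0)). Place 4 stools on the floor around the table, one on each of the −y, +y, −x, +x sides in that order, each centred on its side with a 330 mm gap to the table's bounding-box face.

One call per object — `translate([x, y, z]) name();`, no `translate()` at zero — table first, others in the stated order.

table();
translate([697, -653, 0]) stool();
translate([697, 1035, 0]) stool();
translate([-648, 191, 0]) stool();
translate([2042, 191, 0]) stool();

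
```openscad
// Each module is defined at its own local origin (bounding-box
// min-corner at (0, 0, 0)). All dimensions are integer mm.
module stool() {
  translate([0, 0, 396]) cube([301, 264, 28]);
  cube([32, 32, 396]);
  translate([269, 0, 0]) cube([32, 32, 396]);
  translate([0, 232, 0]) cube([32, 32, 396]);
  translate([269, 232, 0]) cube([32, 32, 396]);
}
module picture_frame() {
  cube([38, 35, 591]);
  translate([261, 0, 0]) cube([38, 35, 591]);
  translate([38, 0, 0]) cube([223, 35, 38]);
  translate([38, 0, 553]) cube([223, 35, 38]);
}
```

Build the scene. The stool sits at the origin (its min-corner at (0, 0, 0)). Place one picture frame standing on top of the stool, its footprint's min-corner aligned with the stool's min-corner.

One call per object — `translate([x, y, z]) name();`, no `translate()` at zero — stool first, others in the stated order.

stool();
translate([0, 0, 424]) picture_frame();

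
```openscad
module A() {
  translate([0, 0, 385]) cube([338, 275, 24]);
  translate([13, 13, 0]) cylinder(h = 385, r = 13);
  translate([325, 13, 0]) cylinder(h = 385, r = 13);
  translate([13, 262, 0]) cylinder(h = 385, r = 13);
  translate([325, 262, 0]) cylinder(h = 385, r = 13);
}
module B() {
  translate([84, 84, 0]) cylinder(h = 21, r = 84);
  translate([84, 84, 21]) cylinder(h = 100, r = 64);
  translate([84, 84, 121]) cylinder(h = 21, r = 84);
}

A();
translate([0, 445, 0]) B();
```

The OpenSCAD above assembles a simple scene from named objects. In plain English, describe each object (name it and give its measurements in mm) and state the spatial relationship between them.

A is a four-legged stool. The seat is a 338×275×24 mm slab whose top surface is at z = 409 mm; four round legs, each 26 mm in diameter, run from the floor (z = 0) to the underside of the seat, each leg's axis is inset half a diameter from the nearest pair of seat edges (so the leg's bounding box is flush with the corner).

B is a spool: two coaxial disc flanges of radius 84 mm and thickness 21 mm, joined by a core cylinder of radius 64 mm and height 100 mm. The lower flange rests on z = 0 and the three cylinders share a vertical axis.

The spool is on the floor beside the stool on its +y side.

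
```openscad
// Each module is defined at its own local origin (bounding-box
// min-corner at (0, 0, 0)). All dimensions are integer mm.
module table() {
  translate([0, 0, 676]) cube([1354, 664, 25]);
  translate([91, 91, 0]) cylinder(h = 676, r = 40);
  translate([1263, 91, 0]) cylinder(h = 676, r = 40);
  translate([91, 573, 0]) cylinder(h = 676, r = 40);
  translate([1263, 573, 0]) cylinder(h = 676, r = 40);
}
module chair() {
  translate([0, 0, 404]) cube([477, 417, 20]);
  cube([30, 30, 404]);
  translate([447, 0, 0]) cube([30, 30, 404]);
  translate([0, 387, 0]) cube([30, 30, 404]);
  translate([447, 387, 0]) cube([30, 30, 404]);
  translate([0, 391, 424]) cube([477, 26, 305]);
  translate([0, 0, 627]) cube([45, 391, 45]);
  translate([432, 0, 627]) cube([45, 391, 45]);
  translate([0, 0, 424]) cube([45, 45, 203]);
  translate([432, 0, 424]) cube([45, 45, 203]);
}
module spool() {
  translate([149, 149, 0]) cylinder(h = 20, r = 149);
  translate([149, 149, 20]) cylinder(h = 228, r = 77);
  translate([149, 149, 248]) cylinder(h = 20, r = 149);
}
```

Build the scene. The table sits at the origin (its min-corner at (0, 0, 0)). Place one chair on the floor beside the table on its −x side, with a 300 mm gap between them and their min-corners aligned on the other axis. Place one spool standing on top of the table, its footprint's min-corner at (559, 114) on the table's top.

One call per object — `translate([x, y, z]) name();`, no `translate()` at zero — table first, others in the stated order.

table();
translate([-777, 0, 0]) chair();
translate([559, 114, 701]) spool();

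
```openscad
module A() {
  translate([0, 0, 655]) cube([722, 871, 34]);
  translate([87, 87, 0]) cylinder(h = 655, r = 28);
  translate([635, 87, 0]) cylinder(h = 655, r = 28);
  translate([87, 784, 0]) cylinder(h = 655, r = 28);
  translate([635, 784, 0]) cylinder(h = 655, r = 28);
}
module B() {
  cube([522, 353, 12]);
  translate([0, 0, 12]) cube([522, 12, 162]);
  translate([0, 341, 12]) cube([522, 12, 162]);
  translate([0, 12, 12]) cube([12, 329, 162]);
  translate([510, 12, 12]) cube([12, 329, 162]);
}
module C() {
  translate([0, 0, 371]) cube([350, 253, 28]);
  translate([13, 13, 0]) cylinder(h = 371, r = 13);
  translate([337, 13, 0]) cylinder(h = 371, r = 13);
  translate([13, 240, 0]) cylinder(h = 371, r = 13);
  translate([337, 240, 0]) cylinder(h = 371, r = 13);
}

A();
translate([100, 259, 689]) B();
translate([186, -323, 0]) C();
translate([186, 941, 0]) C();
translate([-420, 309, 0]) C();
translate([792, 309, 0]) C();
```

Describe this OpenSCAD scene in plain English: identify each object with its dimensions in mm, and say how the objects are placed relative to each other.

A is a table with a 722×871 mm rectangular top, 34 mm thick, top surface at z = 689 mm, supported by four round legs of 56 mm diameter, each leg's bounding box inset 59 mm from the nearest pair of top edges, running from the floor.

B is an open-topped rectangular box: outside dimensions 522×353×174 mm, with a uniform wall and base thickness of 12 mm. The base is a full 522×353 slab on the floor; four walls sit on top of the base. The front and back walls (the −y and +y sides) span the full width; the two side walls fit between them.

C is a four-legged stool. The seat is 350×253 mm, 28 mm thick, top at z = 399 mm. It stands on four round legs, each 26 mm in diameter, from z = 0 to the seat underside, each leg's axis is inset half a diameter from the nearest pair of seat edges (so the leg's bounding box is flush with the corner).

The open box is on top of the table, centred. Four stools sit around the table at the −y, +y, −x, +x sides.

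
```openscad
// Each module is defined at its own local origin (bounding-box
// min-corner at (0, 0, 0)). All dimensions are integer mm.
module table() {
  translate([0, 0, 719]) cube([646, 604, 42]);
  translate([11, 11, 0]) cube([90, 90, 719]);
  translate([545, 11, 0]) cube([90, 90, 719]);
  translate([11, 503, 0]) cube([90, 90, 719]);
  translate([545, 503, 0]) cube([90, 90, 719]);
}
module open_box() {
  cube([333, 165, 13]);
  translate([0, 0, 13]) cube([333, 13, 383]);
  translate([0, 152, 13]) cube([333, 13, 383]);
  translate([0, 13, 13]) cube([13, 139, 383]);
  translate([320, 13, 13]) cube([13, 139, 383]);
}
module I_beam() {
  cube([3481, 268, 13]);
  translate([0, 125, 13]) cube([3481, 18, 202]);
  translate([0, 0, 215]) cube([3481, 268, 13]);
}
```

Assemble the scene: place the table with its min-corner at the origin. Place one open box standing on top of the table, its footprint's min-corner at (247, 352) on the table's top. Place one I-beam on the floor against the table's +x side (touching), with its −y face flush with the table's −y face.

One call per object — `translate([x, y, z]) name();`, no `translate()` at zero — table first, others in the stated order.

table();
translate([247, 352, 761]) open_box();
translate([646, 0, 0]) I_beam();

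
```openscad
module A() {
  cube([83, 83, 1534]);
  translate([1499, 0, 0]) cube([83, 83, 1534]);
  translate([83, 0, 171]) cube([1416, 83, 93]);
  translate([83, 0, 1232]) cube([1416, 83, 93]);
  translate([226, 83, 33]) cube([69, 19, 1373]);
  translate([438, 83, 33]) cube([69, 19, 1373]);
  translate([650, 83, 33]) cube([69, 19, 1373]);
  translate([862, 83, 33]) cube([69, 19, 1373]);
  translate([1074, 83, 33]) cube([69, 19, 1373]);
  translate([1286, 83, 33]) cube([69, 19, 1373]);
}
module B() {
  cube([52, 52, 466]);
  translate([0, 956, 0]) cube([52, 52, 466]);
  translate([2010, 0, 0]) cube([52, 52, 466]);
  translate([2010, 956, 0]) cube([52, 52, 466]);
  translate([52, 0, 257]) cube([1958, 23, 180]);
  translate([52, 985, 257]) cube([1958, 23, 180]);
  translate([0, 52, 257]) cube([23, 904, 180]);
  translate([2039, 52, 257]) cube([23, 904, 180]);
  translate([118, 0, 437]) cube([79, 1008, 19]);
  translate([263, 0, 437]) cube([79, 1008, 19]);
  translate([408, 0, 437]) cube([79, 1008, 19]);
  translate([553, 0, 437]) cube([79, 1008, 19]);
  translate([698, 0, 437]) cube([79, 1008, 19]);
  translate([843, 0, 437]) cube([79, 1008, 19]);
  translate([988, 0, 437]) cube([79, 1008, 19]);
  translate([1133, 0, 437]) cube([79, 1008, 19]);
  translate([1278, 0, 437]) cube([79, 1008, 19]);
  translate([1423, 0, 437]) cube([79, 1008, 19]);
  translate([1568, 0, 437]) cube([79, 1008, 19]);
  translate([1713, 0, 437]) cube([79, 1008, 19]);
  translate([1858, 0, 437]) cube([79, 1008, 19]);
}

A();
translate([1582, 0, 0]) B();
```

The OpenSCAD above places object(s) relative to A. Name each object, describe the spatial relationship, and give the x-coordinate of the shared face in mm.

A is a fence section. B is a bed frame. The bed frame is against the fence section's +x side, with their −y faces flush. The x-coordinate of the shared face is 1582 mm.

The fence section's +x face and the bed frame's −x face are both at x = 1582 mm.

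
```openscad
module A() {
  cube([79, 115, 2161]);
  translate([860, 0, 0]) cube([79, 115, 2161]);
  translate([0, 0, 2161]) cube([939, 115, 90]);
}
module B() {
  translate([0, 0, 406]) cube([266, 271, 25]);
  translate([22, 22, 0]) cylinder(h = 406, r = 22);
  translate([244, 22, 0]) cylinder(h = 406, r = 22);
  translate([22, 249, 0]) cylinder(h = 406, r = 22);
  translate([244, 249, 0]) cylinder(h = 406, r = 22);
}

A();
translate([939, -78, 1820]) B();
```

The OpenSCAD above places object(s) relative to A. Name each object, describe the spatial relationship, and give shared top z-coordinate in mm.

Both tops at z = 2251 mm.

A is a door frame. B is a stool. The stool is beside the door frame with their tops flush at z = 2251. The shared top z-coordinate is 2251 mm.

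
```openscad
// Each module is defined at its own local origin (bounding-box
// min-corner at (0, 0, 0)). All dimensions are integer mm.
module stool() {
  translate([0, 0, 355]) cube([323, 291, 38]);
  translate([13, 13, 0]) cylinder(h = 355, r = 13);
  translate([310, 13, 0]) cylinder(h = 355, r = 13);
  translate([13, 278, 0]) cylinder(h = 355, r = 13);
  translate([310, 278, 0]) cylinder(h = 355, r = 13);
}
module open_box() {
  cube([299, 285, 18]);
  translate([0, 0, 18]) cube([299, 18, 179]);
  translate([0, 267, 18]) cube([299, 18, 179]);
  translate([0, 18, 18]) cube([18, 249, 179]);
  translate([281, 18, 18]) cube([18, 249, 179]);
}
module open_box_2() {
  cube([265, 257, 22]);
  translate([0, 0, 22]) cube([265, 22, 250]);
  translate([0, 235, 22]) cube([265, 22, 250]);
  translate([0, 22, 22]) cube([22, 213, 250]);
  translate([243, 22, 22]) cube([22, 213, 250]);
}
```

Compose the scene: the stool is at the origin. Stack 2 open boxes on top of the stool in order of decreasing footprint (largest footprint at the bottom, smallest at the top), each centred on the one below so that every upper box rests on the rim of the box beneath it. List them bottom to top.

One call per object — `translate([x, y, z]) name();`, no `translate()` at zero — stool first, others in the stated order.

stool();
translate([12, 3, 393]) open_box();
translate([29, 17, 590]) open_box_2();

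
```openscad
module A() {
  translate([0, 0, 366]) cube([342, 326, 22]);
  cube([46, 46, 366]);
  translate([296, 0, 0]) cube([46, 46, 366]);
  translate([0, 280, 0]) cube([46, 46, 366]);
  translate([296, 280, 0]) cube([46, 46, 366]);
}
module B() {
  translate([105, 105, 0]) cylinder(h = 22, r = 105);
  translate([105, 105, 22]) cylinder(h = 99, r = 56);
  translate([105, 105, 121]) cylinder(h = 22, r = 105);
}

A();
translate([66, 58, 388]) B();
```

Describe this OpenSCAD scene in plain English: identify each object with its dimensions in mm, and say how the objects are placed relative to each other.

A is a simple wooden stool: a rectangular seat 342 mm (x) by 326 mm (y), 22 mm thick, top face at z = 388 mm, on four square legs, each 46×46 mm in cross-section. The legs rest on z = 0, each flush with a corner of the seat.

B is a spool: two coaxial disc flanges of radius 105 mm and thickness 22 mm, joined by a core cylinder of radius 56 mm and height 99 mm. The lower flange rests on z = 0 and the three cylinders share a vertical axis.

The spool is on top of the stool, centred.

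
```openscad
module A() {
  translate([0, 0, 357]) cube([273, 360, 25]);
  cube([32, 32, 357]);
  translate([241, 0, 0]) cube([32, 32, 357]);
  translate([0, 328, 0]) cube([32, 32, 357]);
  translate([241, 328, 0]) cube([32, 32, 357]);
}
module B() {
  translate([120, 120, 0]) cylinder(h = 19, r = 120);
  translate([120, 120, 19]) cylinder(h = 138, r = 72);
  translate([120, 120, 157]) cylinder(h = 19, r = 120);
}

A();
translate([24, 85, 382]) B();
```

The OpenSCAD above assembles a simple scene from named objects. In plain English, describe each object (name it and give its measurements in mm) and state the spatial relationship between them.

A is a simple wooden stool: a rectangular seat 273 mm (x) by 360 mm (y), 25 mm thick, top face at z = 382 mm, on four square legs, each 32×32 mm in cross-section. The legs rest on z = 0, each flush with a corner of the seat.

B is a spool: two coaxial disc flanges of radius 120 mm and thickness 19 mm, joined by a core cylinder of radius 72 mm and height 138 mm. The lower flange rests on z = 0 and the three cylinders share a vertical axis.

The spool is on top of the stool.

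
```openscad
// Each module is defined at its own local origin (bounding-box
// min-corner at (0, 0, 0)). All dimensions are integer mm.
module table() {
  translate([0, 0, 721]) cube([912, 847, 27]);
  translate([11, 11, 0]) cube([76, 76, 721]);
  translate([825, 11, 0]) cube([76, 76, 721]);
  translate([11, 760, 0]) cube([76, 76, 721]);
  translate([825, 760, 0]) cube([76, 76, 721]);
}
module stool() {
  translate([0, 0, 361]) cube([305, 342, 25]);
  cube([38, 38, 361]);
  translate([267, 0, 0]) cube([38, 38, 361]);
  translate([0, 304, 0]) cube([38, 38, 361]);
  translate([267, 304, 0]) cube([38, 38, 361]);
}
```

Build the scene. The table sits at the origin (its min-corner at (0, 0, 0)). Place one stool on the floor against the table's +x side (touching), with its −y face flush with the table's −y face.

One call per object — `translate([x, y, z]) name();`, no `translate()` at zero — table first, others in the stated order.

table();
translate([912, 0, 0]) stool();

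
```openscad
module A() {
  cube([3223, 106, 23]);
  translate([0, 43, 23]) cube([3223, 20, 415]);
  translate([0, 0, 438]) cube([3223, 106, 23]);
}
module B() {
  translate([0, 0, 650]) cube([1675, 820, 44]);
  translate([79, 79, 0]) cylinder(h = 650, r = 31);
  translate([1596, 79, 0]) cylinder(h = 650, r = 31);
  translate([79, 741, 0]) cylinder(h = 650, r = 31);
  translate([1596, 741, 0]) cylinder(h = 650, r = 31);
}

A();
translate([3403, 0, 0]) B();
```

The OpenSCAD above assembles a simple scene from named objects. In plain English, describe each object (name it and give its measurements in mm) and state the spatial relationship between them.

A is an I-beam lying along x, 3223 mm long. Overall section height 461 mm. Two flanges 106 mm wide (y) and 23 mm thick, one on the floor and one at the top; a web 20 mm thick runs between them, centred on the flange width.

B is a table with a 1675×820 mm rectangular top, 44 mm thick, top surface at z = 694 mm, supported by four round legs of 62 mm diameter, each leg's bounding box inset 48 mm from the nearest pair of top edges, running from the floor.

The table is on the floor beside the I-beam on its +x side.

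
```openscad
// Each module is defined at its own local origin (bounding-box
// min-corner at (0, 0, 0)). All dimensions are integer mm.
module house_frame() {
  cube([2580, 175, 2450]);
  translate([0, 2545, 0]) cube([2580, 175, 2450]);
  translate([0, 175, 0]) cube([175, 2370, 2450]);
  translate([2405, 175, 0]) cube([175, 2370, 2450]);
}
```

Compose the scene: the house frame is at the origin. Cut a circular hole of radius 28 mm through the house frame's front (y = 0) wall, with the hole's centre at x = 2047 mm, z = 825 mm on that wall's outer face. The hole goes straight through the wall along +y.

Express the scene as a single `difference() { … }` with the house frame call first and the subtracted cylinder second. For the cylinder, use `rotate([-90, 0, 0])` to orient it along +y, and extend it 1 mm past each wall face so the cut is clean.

difference() {
  house_frame();
  translate([2047, -1, 825]) rotate([-90, 0, 0]) cylinder(h = 177, r = 28);
}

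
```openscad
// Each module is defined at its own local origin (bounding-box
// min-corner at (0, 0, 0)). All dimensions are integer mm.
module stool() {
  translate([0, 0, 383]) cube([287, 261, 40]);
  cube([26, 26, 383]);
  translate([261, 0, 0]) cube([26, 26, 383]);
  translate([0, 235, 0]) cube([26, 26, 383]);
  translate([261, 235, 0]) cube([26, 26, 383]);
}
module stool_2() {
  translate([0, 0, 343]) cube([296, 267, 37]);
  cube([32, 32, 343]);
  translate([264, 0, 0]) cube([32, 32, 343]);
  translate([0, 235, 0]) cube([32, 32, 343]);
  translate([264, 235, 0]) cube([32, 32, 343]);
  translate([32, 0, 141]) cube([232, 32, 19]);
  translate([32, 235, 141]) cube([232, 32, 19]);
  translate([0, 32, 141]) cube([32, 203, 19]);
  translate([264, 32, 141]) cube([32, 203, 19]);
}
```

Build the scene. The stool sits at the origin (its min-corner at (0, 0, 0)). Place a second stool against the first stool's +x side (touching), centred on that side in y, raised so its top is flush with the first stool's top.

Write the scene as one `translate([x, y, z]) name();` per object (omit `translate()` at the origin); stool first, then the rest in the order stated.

stool();
translate([287, -3, 43]) stool_2();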